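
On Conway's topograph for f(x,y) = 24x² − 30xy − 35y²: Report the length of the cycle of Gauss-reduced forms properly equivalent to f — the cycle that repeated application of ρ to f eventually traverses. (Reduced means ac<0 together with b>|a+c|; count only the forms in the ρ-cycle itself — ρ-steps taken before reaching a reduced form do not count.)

D = 4260, ⌊√D⌋ = 65
descent: ρ → (-35,30,24)  [lands on river]
river: ρ → (24,18,-41)
river: ρ → (-41,64,1)
river: ρ → (1,64,-41)
river: ρ → (-41,18,24)
river: ρ → (24,30,-35)
river: ρ → (-35,40,19)
river: ρ → (19,36,-39)
river: ρ → (-39,42,16)
river: ρ → (16,54,-21)
river: ρ → (-21,30,40)
river: ρ → (40,50,-11)
river: ρ → (-11,60,15)
river: ρ → (15,60,-11)
river: ρ → (-11,50,40)
river: ρ → (40,30,-21)
river: ρ → (-21,54,16)
river: ρ → (16,42,-39)
river: ρ → (-39,36,19)
river: ρ → (19,40,-35)
ρ-cycle length = 20 (tail of 1 descent step not counted)

20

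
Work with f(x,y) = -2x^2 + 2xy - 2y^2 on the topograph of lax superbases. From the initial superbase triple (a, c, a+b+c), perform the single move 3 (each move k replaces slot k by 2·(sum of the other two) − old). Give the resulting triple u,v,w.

start (-2,-2,-2) = (f(1,0),f(0,1),f(1,1))
replace slot 3: 2·((-2)+(-2)) − (-2) = -6 → (-2,-2,-6)

-2,-2,-6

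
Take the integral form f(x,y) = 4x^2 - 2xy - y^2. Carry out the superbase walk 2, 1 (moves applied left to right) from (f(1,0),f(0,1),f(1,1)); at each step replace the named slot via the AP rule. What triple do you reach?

start (4,-1,1) = (f(1,0),f(0,1),f(1,1))
replace slot 2: 2·(4+1) − (-1) = 11 → (4,11,1)
replace slot 1: 2·(11+1) − 4 = 20 → (20,11,1)

20,11,1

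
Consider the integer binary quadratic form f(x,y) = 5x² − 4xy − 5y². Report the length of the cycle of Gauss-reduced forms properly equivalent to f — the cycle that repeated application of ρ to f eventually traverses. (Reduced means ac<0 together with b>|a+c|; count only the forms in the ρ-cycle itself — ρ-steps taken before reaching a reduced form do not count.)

D = 116, ⌊√D⌋ = 10
descent: ρ → (-5,4,5)  [lands on river]
river: ρ → (5,6,-4)
river: ρ → (-4,10,1)
river: ρ → (1,10,-4)
river: ρ → (-4,6,5)
river: ρ → (5,4,-5)
river: ρ → (-5,6,4)
river: ρ → (4,10,-1)
river: ρ → (-1,10,4)
river: ρ → (4,6,-5)
ρ-cycle length = 10 (tail of 1 descent step not counted)

10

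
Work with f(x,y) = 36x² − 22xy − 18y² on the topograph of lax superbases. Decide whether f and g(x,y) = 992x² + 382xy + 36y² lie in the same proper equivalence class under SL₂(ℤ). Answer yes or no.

D₁ = 3076, D₂ = 3076
river cycle of f (length 70): (-18, 22, 36), (36, 50, -4), (-4, 54, 10), (10, 46, -24), (-24, 50, 6), (6, 46, -40), (-40, 34, 12), (12, 38, -34), (-34, 30, 16), (16, 34, -30), … (60 more)
river cycle of g (length 70): (36, 50, -4), (-4, 54, 10), (10, 46, -24), (-24, 50, 6), (6, 46, -40), (-40, 34, 12), (12, 38, -34), (-34, 30, 16), (16, 34, -30), (-30, 26, 20), … (60 more)
cycles coincide ⇒ equivalent

yes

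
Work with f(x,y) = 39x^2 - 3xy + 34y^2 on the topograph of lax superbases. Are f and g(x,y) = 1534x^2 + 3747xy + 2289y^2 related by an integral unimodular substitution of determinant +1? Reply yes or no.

D₁ = -5295, D₂ = -5295
f: flip: (39,-3,34)→(34,3,39)
f: reduced (well bottom): (34,3,39) with a≤c, −a<b≤a
g: translate: b→679 (≡3747 mod 3068), so (1534,3747,2289)→(1534,679,76)
g: flip: (1534,679,76)→(76,-679,1534)
g: translate: b→-71 (≡-679 mod 152), so (76,-679,1534)→(76,-71,34)
g: flip: (76,-71,34)→(34,71,76)
g: translate: b→3 (≡71 mod 68), so (34,71,76)→(34,3,39)
g: reduced (well bottom): (34,3,39) with a≤c, −a<b≤a
reduced forms (34, 3, 39) vs (34, 3, 39) ⇒ equivalent

yes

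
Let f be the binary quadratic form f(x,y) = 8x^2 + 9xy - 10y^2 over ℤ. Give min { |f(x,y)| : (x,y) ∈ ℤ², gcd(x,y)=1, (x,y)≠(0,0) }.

river: ρ → (-10,11,7)
river: ρ → (7,17,-4)
river: ρ → (-4,15,11)
river: ρ → (11,7,-8)
river: ρ → (-8,9,10)
river: ρ → (10,11,-7)
river: ρ → (-7,17,4)
river: ρ → (4,15,-11)
river: ρ → (-11,7,8)
river: ρ → (8,9,-10)
closes: descent 0, river 10
min |a| on river = 4

4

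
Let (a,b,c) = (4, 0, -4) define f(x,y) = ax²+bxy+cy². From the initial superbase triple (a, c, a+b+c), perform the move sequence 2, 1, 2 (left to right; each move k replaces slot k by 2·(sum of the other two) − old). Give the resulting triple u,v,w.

start (4,-4,0) = (f(1,0),f(0,1),f(1,1))
replace slot 2: 2·(4+0) − (-4) = 12 → (4,12,0)
replace slot 1: 2·(12+0) − 4 = 20 → (20,12,0)
replace slot 2: 2·(20+0) − 12 = 28 → (20,28,0)

20,28,0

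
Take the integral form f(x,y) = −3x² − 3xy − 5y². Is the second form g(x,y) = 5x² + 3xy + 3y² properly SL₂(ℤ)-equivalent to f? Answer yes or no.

D₁ = -51, D₂ = -51
f is negative-definite; reduce −f:
−f: reduced (well bottom): (3,3,5) with a≤c, −a<b≤a
flip sign back: reduced form of f is (-3,-3,-5)
g: flip: (5,3,3)→(3,-3,5)
g: translate: b→3 (≡-3 mod 6), so (3,-3,5)→(3,3,5)
g: reduced (well bottom): (3,3,5) with a≤c, −a<b≤a
reduced forms (-3, -3, -5) vs (3, 3, 5) ⇒ inequivalent

no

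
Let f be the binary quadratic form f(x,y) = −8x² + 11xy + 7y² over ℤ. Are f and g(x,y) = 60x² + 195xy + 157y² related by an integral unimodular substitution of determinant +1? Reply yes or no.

D₁ = 345, D₂ = 345
river cycle of f (length 10): (7, 17, -2), (-2, 15, 15), (15, 15, -2), (-2, 17, 7), (7, 11, -8), (-8, 5, 10), (10, 15, -3), (-3, 15, 10), (10, 5, -8), (-8, 11, 7)
river cycle of g (length 10): (-2, 15, 15), (15, 15, -2), (-2, 17, 7), (7, 11, -8), (-8, 5, 10), (10, 15, -3), (-3, 15, 10), (10, 5, -8), (-8, 11, 7), (7, 17, -2)
cycles coincide ⇒ equivalent

yes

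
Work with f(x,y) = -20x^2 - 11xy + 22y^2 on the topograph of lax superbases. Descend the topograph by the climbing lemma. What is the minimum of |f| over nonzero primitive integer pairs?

descent: ρ → (22,11,-20)  [lands on river]
river: ρ → (-20,29,13)
river: ρ → (13,23,-26)
river: ρ → (-26,29,10)
river: ρ → (10,31,-23)
river: ρ → (-23,15,18)
river: ρ → (18,21,-20)
river: ρ → (-20,19,19)
river: ρ → (19,19,-20)
river: ρ → (-20,21,18)
river: ρ → (18,15,-23)
river: ρ → (-23,31,10)
river: ρ → (10,29,-26)
river: ρ → (-26,23,13)
river: ρ → (13,29,-20)
river: ρ → (-20,11,22)
river: ρ → (22,33,-9)
river: ρ → (-9,39,10)
river: ρ → (10,41,-5)
river: ρ → (-5,39,18)
river: ρ → (18,33,-11)
river: ρ → (-11,33,18)
river: ρ → (18,39,-5)
river: ρ → (-5,41,10)
river: ρ → (10,39,-9)
river: ρ → (-9,33,22)
closes: descent 1, river 26
min |a| on river = 5

5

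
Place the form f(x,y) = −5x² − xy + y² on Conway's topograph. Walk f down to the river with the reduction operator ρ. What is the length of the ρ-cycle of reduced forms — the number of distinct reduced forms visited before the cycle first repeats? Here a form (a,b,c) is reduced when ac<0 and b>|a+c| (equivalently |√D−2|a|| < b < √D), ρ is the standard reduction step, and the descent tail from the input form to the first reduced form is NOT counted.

D = 21, ⌊√D⌋ = 4
descent: ρ → (1,3,-3)  [lands on river]
river: ρ → (-3,3,1)
ρ-cycle length = 2 (tail of 1 descent step not counted)

2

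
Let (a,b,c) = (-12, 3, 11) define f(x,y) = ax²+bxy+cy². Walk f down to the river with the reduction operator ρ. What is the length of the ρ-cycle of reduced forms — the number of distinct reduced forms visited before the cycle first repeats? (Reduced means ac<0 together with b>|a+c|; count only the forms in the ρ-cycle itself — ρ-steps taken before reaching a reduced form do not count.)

D = 537, ⌊√D⌋ = 23
river: ρ → (11,19,-4)
river: ρ → (-4,21,6)
river: ρ → (6,15,-13)
river: ρ → (-13,11,8)
river: ρ → (8,21,-3)
river: ρ → (-3,21,8)
river: ρ → (8,11,-13)
river: ρ → (-13,15,6)
river: ρ → (6,21,-4)
river: ρ → (-4,19,11)
river: ρ → (11,3,-12)
river: ρ → (-12,21,2)
river: ρ → (2,23,-1)
river: ρ → (-1,23,2)
river: ρ → (2,21,-12)
river: ρ → (-12,3,11)
ρ-cycle length = 16 (tail of 0 descent steps not counted)

16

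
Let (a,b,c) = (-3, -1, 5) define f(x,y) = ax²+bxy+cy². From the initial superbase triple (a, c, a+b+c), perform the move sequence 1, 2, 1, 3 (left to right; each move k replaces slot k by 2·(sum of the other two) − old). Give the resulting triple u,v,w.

start (-3,5,1) = (f(1,0),f(0,1),f(1,1))
replace slot 1: 2·(5+1) − (-3) = 15 → (15,5,1)
replace slot 2: 2·(15+1) − 5 = 27 → (15,27,1)
replace slot 1: 2·(27+1) − 15 = 41 → (41,27,1)
replace slot 3: 2·(41+27) − 1 = 135 → (41,27,135)

41,27,135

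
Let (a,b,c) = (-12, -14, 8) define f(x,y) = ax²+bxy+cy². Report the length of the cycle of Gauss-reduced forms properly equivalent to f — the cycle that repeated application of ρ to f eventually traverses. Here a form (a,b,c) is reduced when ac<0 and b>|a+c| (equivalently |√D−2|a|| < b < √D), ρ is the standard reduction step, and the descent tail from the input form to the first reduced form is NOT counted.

D = 580, ⌊√D⌋ = 24
descent: ρ → (8,14,-12)  [lands on river]
river: ρ → (-12,10,10)
river: ρ → (10,10,-12)
river: ρ → (-12,14,8)
river: ρ → (8,18,-8)
river: ρ → (-8,14,12)
river: ρ → (12,10,-10)
river: ρ → (-10,10,12)
river: ρ → (12,14,-8)
river: ρ → (-8,18,8)
ρ-cycle length = 10 (tail of 1 descent step not counted)

10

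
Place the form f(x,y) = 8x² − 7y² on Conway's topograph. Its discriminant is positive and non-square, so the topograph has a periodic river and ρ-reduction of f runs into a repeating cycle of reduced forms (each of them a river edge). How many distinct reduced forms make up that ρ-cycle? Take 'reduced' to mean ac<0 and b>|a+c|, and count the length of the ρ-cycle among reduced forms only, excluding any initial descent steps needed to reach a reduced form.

D = 224, ⌊√D⌋ = 14
descent: ρ → (-7,14,1)  [lands on river]
river: ρ → (1,14,-7)
ρ-cycle length = 2 (tail of 1 descent step not counted)

2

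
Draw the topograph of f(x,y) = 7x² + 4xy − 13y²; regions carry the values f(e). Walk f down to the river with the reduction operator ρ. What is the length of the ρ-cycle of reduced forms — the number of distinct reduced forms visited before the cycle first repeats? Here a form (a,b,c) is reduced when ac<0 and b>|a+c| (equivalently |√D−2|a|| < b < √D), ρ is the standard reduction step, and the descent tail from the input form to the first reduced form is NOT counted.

D = 380, ⌊√D⌋ = 19
descent: ρ → (-13,-4,7)
descent: ρ → (7,18,-2)  [lands on river]
river: ρ → (-2,18,7)
river: ρ → (7,10,-10)
river: ρ → (-10,10,7)
ρ-cycle length = 4 (tail of 2 descent steps not counted)

4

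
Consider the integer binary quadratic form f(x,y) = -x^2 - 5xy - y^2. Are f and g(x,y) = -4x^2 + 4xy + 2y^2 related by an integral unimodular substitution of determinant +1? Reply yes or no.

D₁ = 21, D₂ = 48
discriminants differ ⇒ not SL₂(ℤ)-equivalent

no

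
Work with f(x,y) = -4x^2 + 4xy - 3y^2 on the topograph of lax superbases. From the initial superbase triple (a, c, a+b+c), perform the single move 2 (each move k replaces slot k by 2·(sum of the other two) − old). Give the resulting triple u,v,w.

start (-4,-3,-3) = (f(1,0),f(0,1),f(1,1))
replace slot 2: 2·((-4)+(-3)) − (-3) = -11 → (-4,-11,-3)

-4,-11,-3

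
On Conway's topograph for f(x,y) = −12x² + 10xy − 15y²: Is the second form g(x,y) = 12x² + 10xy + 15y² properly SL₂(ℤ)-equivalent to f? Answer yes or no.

D₁ = -620, D₂ = -620
f is negative-definite; reduce −f:
−f: reduced (well bottom): (12,-10,15) with a≤c, −a<b≤a
flip sign back: reduced form of f is (-12,10,-15)
g: reduced (well bottom): (12,10,15) with a≤c, −a<b≤a
reduced forms (-12, 10, -15) vs (12, 10, 15) ⇒ inequivalent

no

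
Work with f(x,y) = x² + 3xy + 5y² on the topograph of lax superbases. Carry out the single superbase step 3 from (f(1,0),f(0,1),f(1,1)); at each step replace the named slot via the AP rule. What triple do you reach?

start (1,5,9) = (f(1,0),f(0,1),f(1,1))
replace slot 3: 2·(1+5) − 9 = 3 → (1,5,3)

1,5,3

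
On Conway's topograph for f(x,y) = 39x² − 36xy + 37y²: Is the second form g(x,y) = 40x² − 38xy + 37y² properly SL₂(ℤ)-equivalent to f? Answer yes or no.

D₁ = -4476, D₂ = -4476
f: flip: (39,-36,37)→(37,36,39)
f: reduced (well bottom): (37,36,39) with a≤c, −a<b≤a
g: flip: (40,-38,37)→(37,38,40)
g: translate: b→-36 (≡38 mod 74), so (37,38,40)→(37,-36,39)
g: reduced (well bottom): (37,-36,39) with a≤c, −a<b≤a
reduced forms (37, 36, 39) vs (37, -36, 39) ⇒ inequivalent

no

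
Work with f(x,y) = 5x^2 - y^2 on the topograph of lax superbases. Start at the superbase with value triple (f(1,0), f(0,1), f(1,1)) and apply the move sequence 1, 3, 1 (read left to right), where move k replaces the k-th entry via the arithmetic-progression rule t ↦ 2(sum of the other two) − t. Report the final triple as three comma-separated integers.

start (5,-1,4) = (f(1,0),f(0,1),f(1,1))
replace slot 1: 2·((-1)+4) − 5 = 1 → (1,-1,4)
replace slot 3: 2·(1+(-1)) − 4 = -4 → (1,-1,-4)
replace slot 1: 2·((-1)+(-4)) − 1 = -11 → (-11,-1,-4)

-11,-1,-4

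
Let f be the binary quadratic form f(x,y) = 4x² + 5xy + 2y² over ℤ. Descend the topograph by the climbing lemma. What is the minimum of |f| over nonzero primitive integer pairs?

translate: b→-3 (≡5 mod 8), so (4,5,2)→(4,-3,1)
flip: (4,-3,1)→(1,3,4)
translate: b→1 (≡3 mod 2), so (1,3,4)→(1,1,2)
reduced (well bottom): (1,1,2) with a≤c, −a<b≤a
well minimum = a = 1

1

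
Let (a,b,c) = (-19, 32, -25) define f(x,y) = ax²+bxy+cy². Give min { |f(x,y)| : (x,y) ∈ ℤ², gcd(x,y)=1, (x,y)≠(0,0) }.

translate: b→6 (≡-32 mod 38), so (19,-32,25)→(19,6,12)
flip: (19,6,12)→(12,-6,19)
reduced (well bottom): (12,-6,19) with a≤c, −a<b≤a
well minimum |f| = |-12| = 12 (negative-definite)

12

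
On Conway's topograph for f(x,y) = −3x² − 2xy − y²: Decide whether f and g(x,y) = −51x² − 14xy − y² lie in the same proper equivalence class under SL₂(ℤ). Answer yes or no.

D₁ = -8, D₂ = -8
f is negative-definite; reduce −f:
−f: flip: (3,2,1)→(1,-2,3)
−f: translate: b→0 (≡-2 mod 2), so (1,-2,3)→(1,0,2)
−f: reduced (well bottom): (1,0,2) with a≤c, −a<b≤a
flip sign back: reduced form of f is (-1,0,-2)
g is negative-definite; reduce −g:
−g: flip: (51,14,1)→(1,-14,51)
−g: translate: b→0 (≡-14 mod 2), so (1,-14,51)→(1,0,2)
−g: reduced (well bottom): (1,0,2) with a≤c, −a<b≤a
flip sign back: reduced form of g is (-1,0,-2)
reduced forms (-1, 0, -2) vs (-1, 0, -2) ⇒ equivalent

yes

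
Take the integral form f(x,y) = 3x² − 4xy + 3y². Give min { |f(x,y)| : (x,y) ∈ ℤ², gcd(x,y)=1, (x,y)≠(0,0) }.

translate: b→2 (≡-4 mod 6), so (3,-4,3)→(3,2,2)
flip: (3,2,2)→(2,-2,3)
translate: b→2 (≡-2 mod 4), so (2,-2,3)→(2,2,3)
reduced (well bottom): (2,2,3) with a≤c, −a<b≤a
well minimum = a = 2

2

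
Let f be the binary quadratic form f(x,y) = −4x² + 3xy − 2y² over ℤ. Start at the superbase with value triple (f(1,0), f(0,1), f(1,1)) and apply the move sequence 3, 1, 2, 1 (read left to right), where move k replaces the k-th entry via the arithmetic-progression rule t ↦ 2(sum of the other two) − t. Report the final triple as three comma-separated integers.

start (-4,-2,-3) = (f(1,0),f(0,1),f(1,1))
replace slot 3: 2·((-4)+(-2)) − (-3) = -9 → (-4,-2,-9)
replace slot 1: 2·((-2)+(-9)) − (-4) = -18 → (-18,-2,-9)
replace slot 2: 2·((-18)+(-9)) − (-2) = -52 → (-18,-52,-9)
replace slot 1: 2·((-52)+(-9)) − (-18) = -104 → (-104,-52,-9)

-104,-52,-9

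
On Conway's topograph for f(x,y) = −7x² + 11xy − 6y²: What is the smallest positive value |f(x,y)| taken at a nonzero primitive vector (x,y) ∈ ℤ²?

translate: b→3 (≡-11 mod 14), so (7,-11,6)→(7,3,2)
flip: (7,3,2)→(2,-3,7)
translate: b→1 (≡-3 mod 4), so (2,-3,7)→(2,1,6)
reduced (well bottom): (2,1,6) with a≤c, −a<b≤a
well minimum |f| = |-2| = 2 (negative-definite)

2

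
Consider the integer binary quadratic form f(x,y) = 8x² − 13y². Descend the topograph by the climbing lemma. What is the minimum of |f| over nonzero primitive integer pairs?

descent: ρ → (-13,0,8)
descent: ρ → (8,16,-5)  [lands on river]
river: ρ → (-5,14,11)
river: ρ → (11,8,-8)
river: ρ → (-8,8,11)
river: ρ → (11,14,-5)
river: ρ → (-5,16,8)
closes: descent 2, river 6
min |a| on river = 5

5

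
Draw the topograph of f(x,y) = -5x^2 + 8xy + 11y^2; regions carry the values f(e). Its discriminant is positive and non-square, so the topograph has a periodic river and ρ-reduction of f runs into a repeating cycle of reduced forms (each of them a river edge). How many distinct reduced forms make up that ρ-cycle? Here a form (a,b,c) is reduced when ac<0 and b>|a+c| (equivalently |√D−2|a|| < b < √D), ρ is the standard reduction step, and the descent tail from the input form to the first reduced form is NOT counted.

D = 284, ⌊√D⌋ = 16
river: ρ → (11,14,-2)
river: ρ → (-2,14,11)
river: ρ → (11,8,-5)
river: ρ → (-5,12,7)
river: ρ → (7,16,-1)
river: ρ → (-1,16,7)
river: ρ → (7,12,-5)
river: ρ → (-5,8,11)
ρ-cycle length = 8 (tail of 0 descent steps not counted)

8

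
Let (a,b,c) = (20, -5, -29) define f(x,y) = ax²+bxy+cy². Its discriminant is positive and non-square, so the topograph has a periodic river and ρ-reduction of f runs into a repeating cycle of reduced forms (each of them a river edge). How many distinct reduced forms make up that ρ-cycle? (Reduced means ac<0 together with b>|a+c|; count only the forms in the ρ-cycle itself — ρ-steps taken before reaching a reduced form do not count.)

D = 2345, ⌊√D⌋ = 48
descent: ρ → (-29,5,20)
descent: ρ → (20,35,-14)  [lands on river]
river: ρ → (-14,21,34)
river: ρ → (34,47,-1)
river: ρ → (-1,47,34)
river: ρ → (34,21,-14)
river: ρ → (-14,35,20)
river: ρ → (20,45,-4)
river: ρ → (-4,43,31)
river: ρ → (31,19,-16)
river: ρ → (-16,45,5)
river: ρ → (5,45,-16)
river: ρ → (-16,19,31)
river: ρ → (31,43,-4)
river: ρ → (-4,45,20)
ρ-cycle length = 14 (tail of 2 descent steps not counted)

14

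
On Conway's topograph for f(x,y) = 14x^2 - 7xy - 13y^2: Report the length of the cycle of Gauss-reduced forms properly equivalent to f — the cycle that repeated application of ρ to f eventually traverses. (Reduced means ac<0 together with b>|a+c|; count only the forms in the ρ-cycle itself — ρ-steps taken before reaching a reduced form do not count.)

D = 777, ⌊√D⌋ = 27
descent: ρ → (-13,7,14)  [lands on river]
river: ρ → (14,21,-6)
river: ρ → (-6,27,2)
river: ρ → (2,25,-19)
river: ρ → (-19,13,8)
river: ρ → (8,19,-13)
ρ-cycle length = 6 (tail of 1 descent step not counted)

6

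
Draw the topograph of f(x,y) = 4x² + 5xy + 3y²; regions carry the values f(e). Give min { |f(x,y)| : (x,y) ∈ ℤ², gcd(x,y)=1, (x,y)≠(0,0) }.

translate: b→-3 (≡5 mod 8), so (4,5,3)→(4,-3,2)
flip: (4,-3,2)→(2,3,4)
translate: b→-1 (≡3 mod 4), so (2,3,4)→(2,-1,3)
reduced (well bottom): (2,-1,3) with a≤c, −a<b≤a
well minimum = a = 2

2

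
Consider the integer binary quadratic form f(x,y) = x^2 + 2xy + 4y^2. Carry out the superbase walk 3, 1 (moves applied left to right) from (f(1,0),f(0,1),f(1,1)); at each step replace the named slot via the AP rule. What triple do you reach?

start (1,4,7) = (f(1,0),f(0,1),f(1,1))
replace slot 3: 2·(1+4) − 7 = 3 → (1,4,3)
replace slot 1: 2·(4+3) − 1 = 13 → (13,4,3)

13,4,3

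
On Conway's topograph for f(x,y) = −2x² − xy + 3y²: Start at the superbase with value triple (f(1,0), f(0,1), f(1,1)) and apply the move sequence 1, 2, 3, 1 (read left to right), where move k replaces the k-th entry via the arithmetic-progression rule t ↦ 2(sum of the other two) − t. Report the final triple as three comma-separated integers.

start (-2,3,0) = (f(1,0),f(0,1),f(1,1))
replace slot 1: 2·(3+0) − (-2) = 8 → (8,3,0)
replace slot 2: 2·(8+0) − 3 = 13 → (8,13,0)
replace slot 3: 2·(8+13) − 0 = 42 → (8,13,42)
replace slot 1: 2·(13+42) − 8 = 102 → (102,13,42)

102,13,42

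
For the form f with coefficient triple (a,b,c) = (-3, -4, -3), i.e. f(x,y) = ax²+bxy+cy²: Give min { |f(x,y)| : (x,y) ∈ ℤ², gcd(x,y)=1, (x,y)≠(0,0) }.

translate: b→-2 (≡4 mod 6), so (3,4,3)→(3,-2,2)
flip: (3,-2,2)→(2,2,3)
reduced (well bottom): (2,2,3) with a≤c, −a<b≤a
well minimum |f| = |-2| = 2 (negative-definite)

2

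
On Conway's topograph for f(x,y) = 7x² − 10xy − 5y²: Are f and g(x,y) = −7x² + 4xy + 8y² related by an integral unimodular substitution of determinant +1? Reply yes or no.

D₁ = 240, D₂ = 240
river cycle of f (length 6): (-5, 10, 7), (7, 4, -8), (-8, 12, 3), (3, 12, -8), (-8, 4, 7), (7, 10, -5)
river cycle of g (length 6): (8, 12, -3), (-3, 12, 8), (8, 4, -7), (-7, 10, 5), (5, 10, -7), (-7, 4, 8)
cycles differ ⇒ inequivalent

no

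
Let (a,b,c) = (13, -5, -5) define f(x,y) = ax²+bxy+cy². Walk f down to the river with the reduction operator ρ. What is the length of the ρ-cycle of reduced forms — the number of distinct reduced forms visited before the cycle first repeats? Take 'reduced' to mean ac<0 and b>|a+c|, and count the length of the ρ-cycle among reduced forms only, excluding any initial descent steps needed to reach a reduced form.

D = 285, ⌊√D⌋ = 16
descent: ρ → (-5,15,3)  [lands on river]
river: ρ → (3,15,-5)
ρ-cycle length = 2 (tail of 1 descent step not counted)

2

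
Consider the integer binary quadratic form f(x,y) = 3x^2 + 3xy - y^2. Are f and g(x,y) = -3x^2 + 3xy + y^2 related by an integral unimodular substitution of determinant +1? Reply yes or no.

D₁ = 21, D₂ = 21
river cycle of f (length 2): (-1, 3, 3), (3, 3, -1)
river cycle of g (length 2): (1, 3, -3), (-3, 3, 1)
cycles differ ⇒ inequivalent

no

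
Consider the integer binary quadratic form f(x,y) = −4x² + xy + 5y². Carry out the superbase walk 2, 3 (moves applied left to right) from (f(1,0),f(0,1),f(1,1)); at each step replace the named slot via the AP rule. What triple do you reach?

start (-4,5,2) = (f(1,0),f(0,1),f(1,1))
replace slot 2: 2·((-4)+2) − 5 = -9 → (-4,-9,2)
replace slot 3: 2·((-4)+(-9)) − 2 = -28 → (-4,-9,-28)

-4,-9,-28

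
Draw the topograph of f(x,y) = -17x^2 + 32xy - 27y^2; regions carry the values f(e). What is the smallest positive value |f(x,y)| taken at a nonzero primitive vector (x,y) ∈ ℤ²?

translate: b→2 (≡-32 mod 34), so (17,-32,27)→(17,2,12)
flip: (17,2,12)→(12,-2,17)
reduced (well bottom): (12,-2,17) with a≤c, −a<b≤a
well minimum |f| = |-12| = 12 (negative-definite)

12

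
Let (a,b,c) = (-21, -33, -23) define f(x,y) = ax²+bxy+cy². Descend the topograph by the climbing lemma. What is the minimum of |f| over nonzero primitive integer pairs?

translate: b→-9 (≡33 mod 42), so (21,33,23)→(21,-9,11)
flip: (21,-9,11)→(11,9,21)
reduced (well bottom): (11,9,21) with a≤c, −a<b≤a
well minimum |f| = |-11| = 11 (negative-definite)

11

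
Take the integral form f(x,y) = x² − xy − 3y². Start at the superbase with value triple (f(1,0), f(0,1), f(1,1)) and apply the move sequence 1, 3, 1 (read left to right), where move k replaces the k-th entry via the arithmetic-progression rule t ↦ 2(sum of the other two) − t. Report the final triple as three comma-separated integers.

start (1,-3,-3) = (f(1,0),f(0,1),f(1,1))
replace slot 1: 2·((-3)+(-3)) − 1 = -13 → (-13,-3,-3)
replace slot 3: 2·((-13)+(-3)) − (-3) = -29 → (-13,-3,-29)
replace slot 1: 2·((-3)+(-29)) − (-13) = -51 → (-51,-3,-29)

-51,-3,-29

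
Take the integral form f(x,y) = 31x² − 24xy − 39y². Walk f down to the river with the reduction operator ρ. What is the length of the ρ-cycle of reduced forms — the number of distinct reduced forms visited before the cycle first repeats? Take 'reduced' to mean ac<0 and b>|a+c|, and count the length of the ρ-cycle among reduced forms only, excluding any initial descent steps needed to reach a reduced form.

D = 5412, ⌊√D⌋ = 73
descent: ρ → (-39,24,31)  [lands on river]
river: ρ → (31,38,-32)
river: ρ → (-32,26,37)
river: ρ → (37,48,-21)
river: ρ → (-21,36,49)
river: ρ → (49,62,-8)
river: ρ → (-8,66,33)
river: ρ → (33,66,-8)
river: ρ → (-8,62,49)
river: ρ → (49,36,-21)
river: ρ → (-21,48,37)
river: ρ → (37,26,-32)
river: ρ → (-32,38,31)
river: ρ → (31,24,-39)
river: ρ → (-39,54,16)
river: ρ → (16,42,-57)
river: ρ → (-57,72,1)
river: ρ → (1,72,-57)
river: ρ → (-57,42,16)
river: ρ → (16,54,-39)
ρ-cycle length = 20 (tail of 1 descent step not counted)

20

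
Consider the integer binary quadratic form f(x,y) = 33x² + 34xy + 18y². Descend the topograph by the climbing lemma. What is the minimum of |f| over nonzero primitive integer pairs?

translate: b→-32 (≡34 mod 66), so (33,34,18)→(33,-32,17)
flip: (33,-32,17)→(17,32,33)
translate: b→-2 (≡32 mod 34), so (17,32,33)→(17,-2,18)
reduced (well bottom): (17,-2,18) with a≤c, −a<b≤a
well minimum = a = 17

17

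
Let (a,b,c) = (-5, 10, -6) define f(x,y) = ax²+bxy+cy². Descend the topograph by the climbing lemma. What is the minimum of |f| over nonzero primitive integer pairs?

translate: b→0 (≡-10 mod 10), so (5,-10,6)→(5,0,1)
flip: (5,0,1)→(1,0,5)
reduced (well bottom): (1,0,5) with a≤c, −a<b≤a
well minimum |f| = |-1| = 1 (negative-definite)

1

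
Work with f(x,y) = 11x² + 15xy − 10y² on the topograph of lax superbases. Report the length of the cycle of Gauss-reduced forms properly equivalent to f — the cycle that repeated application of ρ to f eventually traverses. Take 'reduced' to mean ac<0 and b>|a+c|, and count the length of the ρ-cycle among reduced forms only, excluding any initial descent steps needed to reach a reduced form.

D = 665, ⌊√D⌋ = 25
river: ρ → (-10,25,1)
river: ρ → (1,25,-10)
river: ρ → (-10,15,11)
river: ρ → (11,7,-14)
river: ρ → (-14,21,4)
river: ρ → (4,19,-19)
river: ρ → (-19,19,4)
river: ρ → (4,21,-14)
river: ρ → (-14,7,11)
river: ρ → (11,15,-10)
ρ-cycle length = 10 (tail of 0 descent steps not counted)

10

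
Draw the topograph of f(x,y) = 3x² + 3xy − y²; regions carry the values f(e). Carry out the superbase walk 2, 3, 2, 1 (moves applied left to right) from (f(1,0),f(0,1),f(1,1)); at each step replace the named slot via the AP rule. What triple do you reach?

start (3,-1,5) = (f(1,0),f(0,1),f(1,1))
replace slot 2: 2·(3+5) − (-1) = 17 → (3,17,5)
replace slot 3: 2·(3+17) − 5 = 35 → (3,17,35)
replace slot 2: 2·(3+35) − 17 = 59 → (3,59,35)
replace slot 1: 2·(59+35) − 3 = 185 → (185,59,35)

185,59,35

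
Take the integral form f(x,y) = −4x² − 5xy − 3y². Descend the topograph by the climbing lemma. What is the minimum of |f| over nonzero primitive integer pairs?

translate: b→-3 (≡5 mod 8), so (4,5,3)→(4,-3,2)
flip: (4,-3,2)→(2,3,4)
translate: b→-1 (≡3 mod 4), so (2,3,4)→(2,-1,3)
reduced (well bottom): (2,-1,3) with a≤c, −a<b≤a
well minimum |f| = |-2| = 2 (negative-definite)

2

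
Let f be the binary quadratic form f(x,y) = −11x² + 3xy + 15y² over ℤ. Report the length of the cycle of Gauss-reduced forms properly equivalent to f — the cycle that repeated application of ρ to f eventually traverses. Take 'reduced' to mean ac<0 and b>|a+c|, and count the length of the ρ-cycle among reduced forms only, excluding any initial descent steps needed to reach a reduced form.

D = 669, ⌊√D⌋ = 25
descent: ρ → (15,-3,-11)
descent: ρ → (-11,25,1)  [lands on river]
river: ρ → (1,25,-11)
river: ρ → (-11,19,7)
river: ρ → (7,23,-5)
river: ρ → (-5,17,19)
river: ρ → (19,21,-3)
river: ρ → (-3,21,19)
river: ρ → (19,17,-5)
river: ρ → (-5,23,7)
river: ρ → (7,19,-11)
ρ-cycle length = 10 (tail of 2 descent steps not counted)

10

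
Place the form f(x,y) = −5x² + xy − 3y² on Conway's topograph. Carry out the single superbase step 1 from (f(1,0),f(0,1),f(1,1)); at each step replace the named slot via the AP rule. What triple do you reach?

start (-5,-3,-7) = (f(1,0),f(0,1),f(1,1))
replace slot 1: 2·((-3)+(-7)) − (-5) = -15 → (-15,-3,-7)

-15,-3,-7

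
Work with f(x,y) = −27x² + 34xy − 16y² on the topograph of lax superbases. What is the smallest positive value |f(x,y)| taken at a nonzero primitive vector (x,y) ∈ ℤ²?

translate: b→20 (≡-34 mod 54), so (27,-34,16)→(27,20,9)
flip: (27,20,9)→(9,-20,27)
translate: b→-2 (≡-20 mod 18), so (9,-20,27)→(9,-2,16)
reduced (well bottom): (9,-2,16) with a≤c, −a<b≤a
well minimum |f| = |-9| = 9 (negative-definite)

9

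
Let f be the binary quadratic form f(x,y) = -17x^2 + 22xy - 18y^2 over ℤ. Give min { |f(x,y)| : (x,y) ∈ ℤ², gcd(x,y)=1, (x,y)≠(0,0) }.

translate: b→12 (≡-22 mod 34), so (17,-22,18)→(17,12,13)
flip: (17,12,13)→(13,-12,17)
reduced (well bottom): (13,-12,17) with a≤c, −a<b≤a
well minimum |f| = |-13| = 13 (negative-definite)

13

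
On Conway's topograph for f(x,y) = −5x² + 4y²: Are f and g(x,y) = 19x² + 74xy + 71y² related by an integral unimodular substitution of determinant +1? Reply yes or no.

D₁ = 80, D₂ = 80
river cycle of f (length 2): (4, 8, -1), (-1, 8, 4)
river cycle of g (length 2): (-1, 8, 4), (4, 8, -1)
cycles coincide ⇒ equivalent

yes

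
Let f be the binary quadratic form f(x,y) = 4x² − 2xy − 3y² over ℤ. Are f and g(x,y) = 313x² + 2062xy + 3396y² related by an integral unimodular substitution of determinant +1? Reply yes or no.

D₁ = 52, D₂ = 52
river cycle of f (length 10): (-3, 2, 4), (4, 6, -1), (-1, 6, 4), (4, 2, -3), (-3, 4, 3), (3, 2, -4), (-4, 6, 1), (1, 6, -4), (-4, 2, 3), (3, 4, -3)
river cycle of g (length 10): (4, 6, -1), (-1, 6, 4), (4, 2, -3), (-3, 4, 3), (3, 2, -4), (-4, 6, 1), (1, 6, -4), (-4, 2, 3), (3, 4, -3), (-3, 2, 4)
cycles coincide ⇒ equivalent

yes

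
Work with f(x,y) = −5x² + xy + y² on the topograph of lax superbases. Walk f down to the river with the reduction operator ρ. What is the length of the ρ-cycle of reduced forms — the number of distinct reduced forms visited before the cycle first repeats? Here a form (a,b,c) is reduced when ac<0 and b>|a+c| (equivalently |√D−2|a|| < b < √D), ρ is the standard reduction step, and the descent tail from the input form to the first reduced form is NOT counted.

D = 21, ⌊√D⌋ = 4
descent: ρ → (1,3,-3)  [lands on river]
river: ρ → (-3,3,1)
ρ-cycle length = 2 (tail of 1 descent step not counted)

2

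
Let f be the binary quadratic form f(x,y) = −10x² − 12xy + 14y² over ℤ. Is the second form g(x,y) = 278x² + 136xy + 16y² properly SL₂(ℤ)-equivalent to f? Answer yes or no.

D₁ = 704, D₂ = 704
river cycle of f (length 8): (14, 12, -10), (-10, 8, 16), (16, 24, -2), (-2, 24, 16), (16, 8, -10), (-10, 12, 14), (14, 16, -8), (-8, 16, 14)
river cycle of g (length 8): (16, 24, -2), (-2, 24, 16), (16, 8, -10), (-10, 12, 14), (14, 16, -8), (-8, 16, 14), (14, 12, -10), (-10, 8, 16)
cycles coincide ⇒ equivalent

yes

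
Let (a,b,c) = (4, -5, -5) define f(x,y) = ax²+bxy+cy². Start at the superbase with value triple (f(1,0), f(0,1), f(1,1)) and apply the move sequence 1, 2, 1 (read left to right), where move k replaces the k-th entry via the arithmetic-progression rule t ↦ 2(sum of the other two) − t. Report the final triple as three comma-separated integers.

start (4,-5,-6) = (f(1,0),f(0,1),f(1,1))
replace slot 1: 2·((-5)+(-6)) − 4 = -26 → (-26,-5,-6)
replace slot 2: 2·((-26)+(-6)) − (-5) = -59 → (-26,-59,-6)
replace slot 1: 2·((-59)+(-6)) − (-26) = -104 → (-104,-59,-6)

-104,-59,-6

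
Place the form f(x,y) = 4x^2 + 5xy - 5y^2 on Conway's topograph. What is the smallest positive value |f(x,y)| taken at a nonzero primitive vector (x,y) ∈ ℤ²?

river: ρ → (-5,5,4)
river: ρ → (4,3,-6)
river: ρ → (-6,9,1)
river: ρ → (1,9,-6)
river: ρ → (-6,3,4)
river: ρ → (4,5,-5)
closes: descent 0, river 6
min |a| on river = 1

1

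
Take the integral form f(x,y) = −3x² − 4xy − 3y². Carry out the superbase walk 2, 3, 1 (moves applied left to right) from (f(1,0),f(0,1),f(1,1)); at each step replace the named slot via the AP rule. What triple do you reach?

start (-3,-3,-10) = (f(1,0),f(0,1),f(1,1))
replace slot 2: 2·((-3)+(-10)) − (-3) = -23 → (-3,-23,-10)
replace slot 3: 2·((-3)+(-23)) − (-10) = -42 → (-3,-23,-42)
replace slot 1: 2·((-23)+(-42)) − (-3) = -127 → (-127,-23,-42)

-127,-23,-42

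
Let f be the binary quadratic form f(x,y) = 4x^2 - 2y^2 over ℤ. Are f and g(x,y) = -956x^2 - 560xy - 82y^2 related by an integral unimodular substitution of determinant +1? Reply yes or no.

D₁ = 32, D₂ = 32
river cycle of f (length 2): (-2, 4, 2), (2, 4, -2)
river cycle of g (length 2): (-2, 4, 2), (2, 4, -2)
cycles coincide ⇒ equivalent

yes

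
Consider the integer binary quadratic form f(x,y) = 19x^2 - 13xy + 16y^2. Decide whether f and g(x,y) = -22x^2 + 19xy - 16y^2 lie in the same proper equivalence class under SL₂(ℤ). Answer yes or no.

D₁ = -1047, D₂ = -1047
f: flip: (19,-13,16)→(16,13,19)
f: reduced (well bottom): (16,13,19) with a≤c, −a<b≤a
g is negative-definite; reduce −g:
−g: flip: (22,-19,16)→(16,19,22)
−g: translate: b→-13 (≡19 mod 32), so (16,19,22)→(16,-13,19)
−g: reduced (well bottom): (16,-13,19) with a≤c, −a<b≤a
flip sign back: reduced form of g is (-16,13,-19)
reduced forms (16, 13, 19) vs (-16, 13, -19) ⇒ inequivalent

no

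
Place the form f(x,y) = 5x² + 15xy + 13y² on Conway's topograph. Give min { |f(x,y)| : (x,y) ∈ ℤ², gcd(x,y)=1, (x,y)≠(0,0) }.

translate: b→5 (≡15 mod 10), so (5,15,13)→(5,5,3)
flip: (5,5,3)→(3,-5,5)
translate: b→1 (≡-5 mod 6), so (3,-5,5)→(3,1,3)
reduced (well bottom): (3,1,3) with a≤c, −a<b≤a
well minimum = a = 3

3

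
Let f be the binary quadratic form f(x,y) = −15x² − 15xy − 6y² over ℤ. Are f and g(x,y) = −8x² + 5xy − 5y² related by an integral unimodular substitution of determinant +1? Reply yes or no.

D₁ = -135, D₂ = -135
f is negative-definite; reduce −f:
−f: flip: (15,15,6)→(6,-15,15)
−f: translate: b→-3 (≡-15 mod 12), so (6,-15,15)→(6,-3,6)
−f: flip: (6,-3,6)→(6,3,6)
−f: reduced (well bottom): (6,3,6) with a≤c, −a<b≤a
flip sign back: reduced form of f is (-6,-3,-6)
g is negative-definite; reduce −g:
−g: flip: (8,-5,5)→(5,5,8)
−g: reduced (well bottom): (5,5,8) with a≤c, −a<b≤a
flip sign back: reduced form of g is (-5,-5,-8)
reduced forms (-6, -3, -6) vs (-5, -5, -8) ⇒ inequivalent

no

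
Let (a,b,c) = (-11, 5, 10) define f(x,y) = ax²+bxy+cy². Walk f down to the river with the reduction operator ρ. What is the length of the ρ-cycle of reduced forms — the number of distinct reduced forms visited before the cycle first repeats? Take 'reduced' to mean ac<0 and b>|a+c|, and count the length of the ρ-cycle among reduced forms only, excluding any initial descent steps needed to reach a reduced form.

D = 465, ⌊√D⌋ = 21
river: ρ → (10,15,-6)
river: ρ → (-6,21,1)
river: ρ → (1,21,-6)
river: ρ → (-6,15,10)
river: ρ → (10,5,-11)
river: ρ → (-11,17,4)
river: ρ → (4,15,-15)
river: ρ → (-15,15,4)
river: ρ → (4,17,-11)
river: ρ → (-11,5,10)
ρ-cycle length = 10 (tail of 0 descent steps not counted)

10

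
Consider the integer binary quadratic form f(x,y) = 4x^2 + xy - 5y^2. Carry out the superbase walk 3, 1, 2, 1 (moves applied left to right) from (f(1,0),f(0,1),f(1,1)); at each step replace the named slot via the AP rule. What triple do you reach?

start (4,-5,0) = (f(1,0),f(0,1),f(1,1))
replace slot 3: 2·(4+(-5)) − 0 = -2 → (4,-5,-2)
replace slot 1: 2·((-5)+(-2)) − 4 = -18 → (-18,-5,-2)
replace slot 2: 2·((-18)+(-2)) − (-5) = -35 → (-18,-35,-2)
replace slot 1: 2·((-35)+(-2)) − (-18) = -56 → (-56,-35,-2)

-56,-35,-2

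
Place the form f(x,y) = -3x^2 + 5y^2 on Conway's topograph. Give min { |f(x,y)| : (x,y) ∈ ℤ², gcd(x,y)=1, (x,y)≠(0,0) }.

descent: ρ → (5,0,-3)
descent: ρ → (-3,6,2)  [lands on river]
river: ρ → (2,6,-3)
closes: descent 2, river 2
min |a| on river = 2

2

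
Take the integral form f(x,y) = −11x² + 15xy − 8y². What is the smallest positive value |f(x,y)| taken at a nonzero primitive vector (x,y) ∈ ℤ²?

translate: b→7 (≡-15 mod 22), so (11,-15,8)→(11,7,4)
flip: (11,7,4)→(4,-7,11)
translate: b→1 (≡-7 mod 8), so (4,-7,11)→(4,1,8)
reduced (well bottom): (4,1,8) with a≤c, −a<b≤a
well minimum |f| = |-4| = 4 (negative-definite)

4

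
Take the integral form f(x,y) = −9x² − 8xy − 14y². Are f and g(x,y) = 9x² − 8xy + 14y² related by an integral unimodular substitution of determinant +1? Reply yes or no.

D₁ = -440, D₂ = -440
f is negative-definite; reduce −f:
−f: reduced (well bottom): (9,8,14) with a≤c, −a<b≤a
flip sign back: reduced form of f is (-9,-8,-14)
g: reduced (well bottom): (9,-8,14) with a≤c, −a<b≤a
reduced forms (-9, -8, -14) vs (9, -8, 14) ⇒ inequivalent

no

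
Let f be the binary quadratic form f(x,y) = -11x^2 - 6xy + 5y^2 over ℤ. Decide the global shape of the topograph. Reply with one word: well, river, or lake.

D = b²−4ac = (-6)² − 4·(-11)·5 = 256
D = 16² is a perfect square ⇒ form factors over ℤ ⇒ lakes

lake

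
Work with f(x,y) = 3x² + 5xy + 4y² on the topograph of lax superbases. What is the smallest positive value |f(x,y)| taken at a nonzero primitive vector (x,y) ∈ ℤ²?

translate: b→-1 (≡5 mod 6), so (3,5,4)→(3,-1,2)
flip: (3,-1,2)→(2,1,3)
reduced (well bottom): (2,1,3) with a≤c, −a<b≤a
well minimum = a = 2

2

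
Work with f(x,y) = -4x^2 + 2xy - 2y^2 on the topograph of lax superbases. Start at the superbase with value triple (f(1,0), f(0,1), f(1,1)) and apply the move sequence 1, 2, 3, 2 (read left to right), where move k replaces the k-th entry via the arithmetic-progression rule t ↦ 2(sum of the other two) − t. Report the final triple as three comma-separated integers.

start (-4,-2,-4) = (f(1,0),f(0,1),f(1,1))
replace slot 1: 2·((-2)+(-4)) − (-4) = -8 → (-8,-2,-4)
replace slot 2: 2·((-8)+(-4)) − (-2) = -22 → (-8,-22,-4)
replace slot 3: 2·((-8)+(-22)) − (-4) = -56 → (-8,-22,-56)
replace slot 2: 2·((-8)+(-56)) − (-22) = -106 → (-8,-106,-56)

-8,-106,-56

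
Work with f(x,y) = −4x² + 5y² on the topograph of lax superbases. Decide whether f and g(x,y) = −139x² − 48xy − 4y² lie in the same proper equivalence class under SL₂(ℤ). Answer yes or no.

D₁ = 80, D₂ = 80
river cycle of f (length 2): (-4, 8, 1), (1, 8, -4)
river cycle of g (length 2): (-4, 8, 1), (1, 8, -4)
cycles coincide ⇒ equivalent

yes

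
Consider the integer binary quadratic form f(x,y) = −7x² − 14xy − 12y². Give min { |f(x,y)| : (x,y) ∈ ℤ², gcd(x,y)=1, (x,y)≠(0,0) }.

translate: b→0 (≡14 mod 14), so (7,14,12)→(7,0,5)
flip: (7,0,5)→(5,0,7)
reduced (well bottom): (5,0,7) with a≤c, −a<b≤a
well minimum |f| = |-5| = 5 (negative-definite)

5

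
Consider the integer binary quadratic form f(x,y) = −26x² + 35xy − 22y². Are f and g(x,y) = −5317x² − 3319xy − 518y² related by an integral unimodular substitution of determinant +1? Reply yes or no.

D₁ = -1063, D₂ = -1063
f is negative-definite; reduce −f:
−f: translate: b→17 (≡-35 mod 52), so (26,-35,22)→(26,17,13)
−f: flip: (26,17,13)→(13,-17,26)
−f: translate: b→9 (≡-17 mod 26), so (13,-17,26)→(13,9,22)
−f: reduced (well bottom): (13,9,22) with a≤c, −a<b≤a
flip sign back: reduced form of f is (-13,-9,-22)
g is negative-definite; reduce −g:
−g: flip: (5317,3319,518)→(518,-3319,5317)
−g: translate: b→-211 (≡-3319 mod 1036), so (518,-3319,5317)→(518,-211,22)
−g: flip: (518,-211,22)→(22,211,518)
−g: translate: b→-9 (≡211 mod 44), so (22,211,518)→(22,-9,13)
−g: flip: (22,-9,13)→(13,9,22)
−g: reduced (well bottom): (13,9,22) with a≤c, −a<b≤a
flip sign back: reduced form of g is (-13,-9,-22)
reduced forms (-13, -9, -22) vs (-13, -9, -22) ⇒ equivalent

yes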